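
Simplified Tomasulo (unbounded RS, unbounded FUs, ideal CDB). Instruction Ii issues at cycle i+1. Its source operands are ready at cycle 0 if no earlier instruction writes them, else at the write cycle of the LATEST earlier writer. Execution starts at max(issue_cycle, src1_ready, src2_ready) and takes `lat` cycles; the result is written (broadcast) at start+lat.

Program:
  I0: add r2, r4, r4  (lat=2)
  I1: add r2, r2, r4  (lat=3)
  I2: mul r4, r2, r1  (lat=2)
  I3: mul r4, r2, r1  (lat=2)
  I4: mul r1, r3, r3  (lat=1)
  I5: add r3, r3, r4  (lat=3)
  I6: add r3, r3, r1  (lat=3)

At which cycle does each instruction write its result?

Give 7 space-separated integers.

I0 add r2: issue@1 deps=(None,None) exec_start@1 write@3
I1 add r2: issue@2 deps=(0,None) exec_start@3 write@6
I2 mul r4: issue@3 deps=(1,None) exec_start@6 write@8
I3 mul r4: issue@4 deps=(1,None) exec_start@6 write@8
I4 mul r1: issue@5 deps=(None,None) exec_start@5 write@6
I5 add r3: issue@6 deps=(None,3) exec_start@8 write@11
I6 add r3: issue@7 deps=(5,4) exec_start@11 write@14

Answer: 3 6 8 8 6 11 14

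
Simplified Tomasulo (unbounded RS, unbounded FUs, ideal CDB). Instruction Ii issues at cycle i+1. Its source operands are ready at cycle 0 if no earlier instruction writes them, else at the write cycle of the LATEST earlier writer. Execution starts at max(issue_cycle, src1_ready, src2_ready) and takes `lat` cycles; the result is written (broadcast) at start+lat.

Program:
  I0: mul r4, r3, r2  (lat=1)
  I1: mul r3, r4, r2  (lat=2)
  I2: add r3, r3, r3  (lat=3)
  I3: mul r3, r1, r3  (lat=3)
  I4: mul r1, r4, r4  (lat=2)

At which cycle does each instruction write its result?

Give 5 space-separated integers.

I0 mul r4: issue@1 deps=(None,None) exec_start@1 write@2
I1 mul r3: issue@2 deps=(0,None) exec_start@2 write@4
I2 add r3: issue@3 deps=(1,1) exec_start@4 write@7
I3 mul r3: issue@4 deps=(None,2) exec_start@7 write@10
I4 mul r1: issue@5 deps=(0,0) exec_start@5 write@7

Answer: 2 4 7 10 7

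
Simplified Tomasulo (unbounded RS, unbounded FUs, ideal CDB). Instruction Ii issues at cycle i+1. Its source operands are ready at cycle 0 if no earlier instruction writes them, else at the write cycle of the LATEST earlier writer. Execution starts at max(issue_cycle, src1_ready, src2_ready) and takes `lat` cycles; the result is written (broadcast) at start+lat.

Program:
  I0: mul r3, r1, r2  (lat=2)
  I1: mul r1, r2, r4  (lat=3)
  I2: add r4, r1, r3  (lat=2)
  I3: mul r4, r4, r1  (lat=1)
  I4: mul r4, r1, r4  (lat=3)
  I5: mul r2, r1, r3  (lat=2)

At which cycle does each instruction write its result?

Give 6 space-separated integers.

I0 mul r3: issue@1 deps=(None,None) exec_start@1 write@3
I1 mul r1: issue@2 deps=(None,None) exec_start@2 write@5
I2 add r4: issue@3 deps=(1,0) exec_start@5 write@7
I3 mul r4: issue@4 deps=(2,1) exec_start@7 write@8
I4 mul r4: issue@5 deps=(1,3) exec_start@8 write@11
I5 mul r2: issue@6 deps=(1,0) exec_start@6 write@8

Answer: 3 5 7 8 11 8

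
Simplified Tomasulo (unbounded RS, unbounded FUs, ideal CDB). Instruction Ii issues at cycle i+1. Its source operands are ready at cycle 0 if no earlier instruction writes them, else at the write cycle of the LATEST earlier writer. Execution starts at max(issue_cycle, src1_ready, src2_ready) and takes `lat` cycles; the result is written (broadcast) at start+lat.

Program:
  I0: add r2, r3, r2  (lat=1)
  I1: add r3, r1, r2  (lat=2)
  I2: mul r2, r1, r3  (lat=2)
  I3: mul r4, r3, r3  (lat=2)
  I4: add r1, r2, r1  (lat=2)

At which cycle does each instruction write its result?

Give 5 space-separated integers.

I0 add r2: issue@1 deps=(None,None) exec_start@1 write@2
I1 add r3: issue@2 deps=(None,0) exec_start@2 write@4
I2 mul r2: issue@3 deps=(None,1) exec_start@4 write@6
I3 mul r4: issue@4 deps=(1,1) exec_start@4 write@6
I4 add r1: issue@5 deps=(2,None) exec_start@6 write@8

Answer: 2 4 6 6 8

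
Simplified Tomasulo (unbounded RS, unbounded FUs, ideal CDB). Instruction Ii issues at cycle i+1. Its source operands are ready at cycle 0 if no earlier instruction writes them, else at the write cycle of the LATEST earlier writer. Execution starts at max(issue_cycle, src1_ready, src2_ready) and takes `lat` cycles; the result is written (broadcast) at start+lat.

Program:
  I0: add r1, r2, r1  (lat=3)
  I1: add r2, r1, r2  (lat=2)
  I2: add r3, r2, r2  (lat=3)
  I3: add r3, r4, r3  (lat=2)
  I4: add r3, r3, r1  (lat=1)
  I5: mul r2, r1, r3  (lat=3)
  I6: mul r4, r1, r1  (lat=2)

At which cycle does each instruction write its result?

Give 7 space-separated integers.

I0 add r1: issue@1 deps=(None,None) exec_start@1 write@4
I1 add r2: issue@2 deps=(0,None) exec_start@4 write@6
I2 add r3: issue@3 deps=(1,1) exec_start@6 write@9
I3 add r3: issue@4 deps=(None,2) exec_start@9 write@11
I4 add r3: issue@5 deps=(3,0) exec_start@11 write@12
I5 mul r2: issue@6 deps=(0,4) exec_start@12 write@15
I6 mul r4: issue@7 deps=(0,0) exec_start@7 write@9

Answer: 4 6 9 11 12 15 9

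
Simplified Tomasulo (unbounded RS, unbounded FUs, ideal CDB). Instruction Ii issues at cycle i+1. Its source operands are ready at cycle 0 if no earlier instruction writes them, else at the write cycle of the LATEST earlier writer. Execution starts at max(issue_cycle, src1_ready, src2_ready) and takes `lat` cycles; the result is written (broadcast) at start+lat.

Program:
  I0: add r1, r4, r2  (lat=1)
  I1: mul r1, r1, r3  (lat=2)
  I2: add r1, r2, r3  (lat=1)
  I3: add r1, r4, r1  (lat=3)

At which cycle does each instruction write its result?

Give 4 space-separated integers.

Answer: 2 4 4 7

Derivation:
I0 add r1: issue@1 deps=(None,None) exec_start@1 write@2
I1 mul r1: issue@2 deps=(0,None) exec_start@2 write@4
I2 add r1: issue@3 deps=(None,None) exec_start@3 write@4
I3 add r1: issue@4 deps=(None,2) exec_start@4 write@7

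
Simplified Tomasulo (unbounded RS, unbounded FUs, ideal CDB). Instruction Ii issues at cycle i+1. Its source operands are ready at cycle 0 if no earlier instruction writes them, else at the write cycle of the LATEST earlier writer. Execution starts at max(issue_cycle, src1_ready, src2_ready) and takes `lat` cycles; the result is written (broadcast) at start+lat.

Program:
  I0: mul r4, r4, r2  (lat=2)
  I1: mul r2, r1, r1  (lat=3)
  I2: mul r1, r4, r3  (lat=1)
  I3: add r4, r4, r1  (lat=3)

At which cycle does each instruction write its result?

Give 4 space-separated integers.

I0 mul r4: issue@1 deps=(None,None) exec_start@1 write@3
I1 mul r2: issue@2 deps=(None,None) exec_start@2 write@5
I2 mul r1: issue@3 deps=(0,None) exec_start@3 write@4
I3 add r4: issue@4 deps=(0,2) exec_start@4 write@7

Answer: 3 5 4 7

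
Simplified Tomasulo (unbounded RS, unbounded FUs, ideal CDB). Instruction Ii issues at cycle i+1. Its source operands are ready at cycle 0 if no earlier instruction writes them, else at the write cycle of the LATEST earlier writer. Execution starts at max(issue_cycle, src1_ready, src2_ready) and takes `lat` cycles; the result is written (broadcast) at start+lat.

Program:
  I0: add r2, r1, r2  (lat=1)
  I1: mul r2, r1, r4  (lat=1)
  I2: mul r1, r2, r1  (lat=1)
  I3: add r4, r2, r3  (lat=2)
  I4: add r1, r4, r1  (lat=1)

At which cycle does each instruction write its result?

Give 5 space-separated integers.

Answer: 2 3 4 6 7

Derivation:
I0 add r2: issue@1 deps=(None,None) exec_start@1 write@2
I1 mul r2: issue@2 deps=(None,None) exec_start@2 write@3
I2 mul r1: issue@3 deps=(1,None) exec_start@3 write@4
I3 add r4: issue@4 deps=(1,None) exec_start@4 write@6
I4 add r1: issue@5 deps=(3,2) exec_start@6 write@7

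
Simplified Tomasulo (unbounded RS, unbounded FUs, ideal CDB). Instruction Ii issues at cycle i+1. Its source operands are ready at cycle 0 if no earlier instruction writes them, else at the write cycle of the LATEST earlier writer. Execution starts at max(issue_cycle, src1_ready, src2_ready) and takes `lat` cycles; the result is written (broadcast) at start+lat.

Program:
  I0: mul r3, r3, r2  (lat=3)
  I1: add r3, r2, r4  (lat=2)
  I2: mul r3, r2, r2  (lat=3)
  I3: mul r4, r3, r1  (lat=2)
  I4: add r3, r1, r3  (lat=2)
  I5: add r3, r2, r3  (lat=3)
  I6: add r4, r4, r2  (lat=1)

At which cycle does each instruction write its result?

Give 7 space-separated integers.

I0 mul r3: issue@1 deps=(None,None) exec_start@1 write@4
I1 add r3: issue@2 deps=(None,None) exec_start@2 write@4
I2 mul r3: issue@3 deps=(None,None) exec_start@3 write@6
I3 mul r4: issue@4 deps=(2,None) exec_start@6 write@8
I4 add r3: issue@5 deps=(None,2) exec_start@6 write@8
I5 add r3: issue@6 deps=(None,4) exec_start@8 write@11
I6 add r4: issue@7 deps=(3,None) exec_start@8 write@9

Answer: 4 4 6 8 8 11 9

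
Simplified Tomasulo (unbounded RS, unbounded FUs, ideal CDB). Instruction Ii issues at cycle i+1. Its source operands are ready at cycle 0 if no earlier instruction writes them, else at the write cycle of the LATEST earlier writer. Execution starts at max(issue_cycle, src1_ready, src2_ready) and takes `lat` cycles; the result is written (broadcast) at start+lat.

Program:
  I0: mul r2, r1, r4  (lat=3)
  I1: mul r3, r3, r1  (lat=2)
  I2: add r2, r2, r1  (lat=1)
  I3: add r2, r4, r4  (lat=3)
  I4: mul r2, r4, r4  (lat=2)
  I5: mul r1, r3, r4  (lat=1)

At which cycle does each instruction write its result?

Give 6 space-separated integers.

Answer: 4 4 5 7 7 7

Derivation:
I0 mul r2: issue@1 deps=(None,None) exec_start@1 write@4
I1 mul r3: issue@2 deps=(None,None) exec_start@2 write@4
I2 add r2: issue@3 deps=(0,None) exec_start@4 write@5
I3 add r2: issue@4 deps=(None,None) exec_start@4 write@7
I4 mul r2: issue@5 deps=(None,None) exec_start@5 write@7
I5 mul r1: issue@6 deps=(1,None) exec_start@6 write@7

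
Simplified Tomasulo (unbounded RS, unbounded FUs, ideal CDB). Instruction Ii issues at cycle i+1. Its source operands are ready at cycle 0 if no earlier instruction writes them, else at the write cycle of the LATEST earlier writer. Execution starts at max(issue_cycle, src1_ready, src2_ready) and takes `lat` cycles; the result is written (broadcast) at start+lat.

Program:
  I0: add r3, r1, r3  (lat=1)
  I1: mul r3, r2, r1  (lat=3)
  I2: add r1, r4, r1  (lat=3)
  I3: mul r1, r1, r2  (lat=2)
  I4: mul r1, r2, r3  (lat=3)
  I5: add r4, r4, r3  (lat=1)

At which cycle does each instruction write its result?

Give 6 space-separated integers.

Answer: 2 5 6 8 8 7

Derivation:
I0 add r3: issue@1 deps=(None,None) exec_start@1 write@2
I1 mul r3: issue@2 deps=(None,None) exec_start@2 write@5
I2 add r1: issue@3 deps=(None,None) exec_start@3 write@6
I3 mul r1: issue@4 deps=(2,None) exec_start@6 write@8
I4 mul r1: issue@5 deps=(None,1) exec_start@5 write@8
I5 add r4: issue@6 deps=(None,1) exec_start@6 write@7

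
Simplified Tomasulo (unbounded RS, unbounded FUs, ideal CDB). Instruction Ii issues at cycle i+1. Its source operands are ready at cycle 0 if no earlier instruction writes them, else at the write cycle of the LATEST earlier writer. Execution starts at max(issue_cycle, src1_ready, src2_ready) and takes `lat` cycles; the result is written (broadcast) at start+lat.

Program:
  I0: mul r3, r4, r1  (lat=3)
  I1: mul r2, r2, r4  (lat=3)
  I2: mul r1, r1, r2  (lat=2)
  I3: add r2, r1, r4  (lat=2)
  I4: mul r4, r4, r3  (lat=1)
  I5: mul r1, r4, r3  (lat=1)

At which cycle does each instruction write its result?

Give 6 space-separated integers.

I0 mul r3: issue@1 deps=(None,None) exec_start@1 write@4
I1 mul r2: issue@2 deps=(None,None) exec_start@2 write@5
I2 mul r1: issue@3 deps=(None,1) exec_start@5 write@7
I3 add r2: issue@4 deps=(2,None) exec_start@7 write@9
I4 mul r4: issue@5 deps=(None,0) exec_start@5 write@6
I5 mul r1: issue@6 deps=(4,0) exec_start@6 write@7

Answer: 4 5 7 9 6 7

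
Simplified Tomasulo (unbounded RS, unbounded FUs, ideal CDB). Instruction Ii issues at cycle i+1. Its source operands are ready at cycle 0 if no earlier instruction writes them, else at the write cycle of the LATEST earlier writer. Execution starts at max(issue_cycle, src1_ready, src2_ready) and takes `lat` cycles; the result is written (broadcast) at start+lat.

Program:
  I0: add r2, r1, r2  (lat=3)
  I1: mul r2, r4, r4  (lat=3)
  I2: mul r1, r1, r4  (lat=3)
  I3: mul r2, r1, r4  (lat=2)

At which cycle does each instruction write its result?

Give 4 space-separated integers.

I0 add r2: issue@1 deps=(None,None) exec_start@1 write@4
I1 mul r2: issue@2 deps=(None,None) exec_start@2 write@5
I2 mul r1: issue@3 deps=(None,None) exec_start@3 write@6
I3 mul r2: issue@4 deps=(2,None) exec_start@6 write@8

Answer: 4 5 6 8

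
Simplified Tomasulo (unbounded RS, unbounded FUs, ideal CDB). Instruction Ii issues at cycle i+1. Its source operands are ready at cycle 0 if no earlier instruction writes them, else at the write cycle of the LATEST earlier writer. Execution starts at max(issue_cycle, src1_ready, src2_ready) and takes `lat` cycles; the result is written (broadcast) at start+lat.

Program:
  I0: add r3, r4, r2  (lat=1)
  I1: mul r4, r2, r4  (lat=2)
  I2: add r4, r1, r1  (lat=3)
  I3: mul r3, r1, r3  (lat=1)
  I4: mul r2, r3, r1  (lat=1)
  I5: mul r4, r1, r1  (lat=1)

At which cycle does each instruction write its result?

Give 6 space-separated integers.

I0 add r3: issue@1 deps=(None,None) exec_start@1 write@2
I1 mul r4: issue@2 deps=(None,None) exec_start@2 write@4
I2 add r4: issue@3 deps=(None,None) exec_start@3 write@6
I3 mul r3: issue@4 deps=(None,0) exec_start@4 write@5
I4 mul r2: issue@5 deps=(3,None) exec_start@5 write@6
I5 mul r4: issue@6 deps=(None,None) exec_start@6 write@7

Answer: 2 4 6 5 6 7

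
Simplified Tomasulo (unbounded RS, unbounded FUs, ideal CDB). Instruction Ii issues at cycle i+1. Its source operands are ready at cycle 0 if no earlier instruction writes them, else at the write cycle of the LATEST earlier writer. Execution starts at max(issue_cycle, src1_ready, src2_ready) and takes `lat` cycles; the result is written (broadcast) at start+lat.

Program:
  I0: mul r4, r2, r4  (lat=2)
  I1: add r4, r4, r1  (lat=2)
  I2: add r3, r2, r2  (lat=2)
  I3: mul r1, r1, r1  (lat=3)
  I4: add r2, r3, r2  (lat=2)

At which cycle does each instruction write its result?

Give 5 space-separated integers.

I0 mul r4: issue@1 deps=(None,None) exec_start@1 write@3
I1 add r4: issue@2 deps=(0,None) exec_start@3 write@5
I2 add r3: issue@3 deps=(None,None) exec_start@3 write@5
I3 mul r1: issue@4 deps=(None,None) exec_start@4 write@7
I4 add r2: issue@5 deps=(2,None) exec_start@5 write@7

Answer: 3 5 5 7 7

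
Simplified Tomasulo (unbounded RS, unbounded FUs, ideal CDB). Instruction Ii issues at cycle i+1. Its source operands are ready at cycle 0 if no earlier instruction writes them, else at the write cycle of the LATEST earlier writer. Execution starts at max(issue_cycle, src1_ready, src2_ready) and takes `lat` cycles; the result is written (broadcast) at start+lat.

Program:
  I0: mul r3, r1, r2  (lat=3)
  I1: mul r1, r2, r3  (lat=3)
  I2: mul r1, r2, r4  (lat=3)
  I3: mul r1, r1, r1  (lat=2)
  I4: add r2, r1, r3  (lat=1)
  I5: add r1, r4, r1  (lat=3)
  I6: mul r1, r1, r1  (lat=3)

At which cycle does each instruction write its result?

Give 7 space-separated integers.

I0 mul r3: issue@1 deps=(None,None) exec_start@1 write@4
I1 mul r1: issue@2 deps=(None,0) exec_start@4 write@7
I2 mul r1: issue@3 deps=(None,None) exec_start@3 write@6
I3 mul r1: issue@4 deps=(2,2) exec_start@6 write@8
I4 add r2: issue@5 deps=(3,0) exec_start@8 write@9
I5 add r1: issue@6 deps=(None,3) exec_start@8 write@11
I6 mul r1: issue@7 deps=(5,5) exec_start@11 write@14

Answer: 4 7 6 8 9 11 14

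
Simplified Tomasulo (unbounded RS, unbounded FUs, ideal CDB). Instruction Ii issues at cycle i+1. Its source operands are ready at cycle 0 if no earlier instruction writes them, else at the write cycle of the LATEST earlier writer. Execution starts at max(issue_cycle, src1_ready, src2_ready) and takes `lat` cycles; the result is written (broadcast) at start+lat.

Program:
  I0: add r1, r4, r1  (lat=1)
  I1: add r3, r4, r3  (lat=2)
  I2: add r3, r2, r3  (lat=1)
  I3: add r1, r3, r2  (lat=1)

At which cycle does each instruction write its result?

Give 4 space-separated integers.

Answer: 2 4 5 6

Derivation:
I0 add r1: issue@1 deps=(None,None) exec_start@1 write@2
I1 add r3: issue@2 deps=(None,None) exec_start@2 write@4
I2 add r3: issue@3 deps=(None,1) exec_start@4 write@5
I3 add r1: issue@4 deps=(2,None) exec_start@5 write@6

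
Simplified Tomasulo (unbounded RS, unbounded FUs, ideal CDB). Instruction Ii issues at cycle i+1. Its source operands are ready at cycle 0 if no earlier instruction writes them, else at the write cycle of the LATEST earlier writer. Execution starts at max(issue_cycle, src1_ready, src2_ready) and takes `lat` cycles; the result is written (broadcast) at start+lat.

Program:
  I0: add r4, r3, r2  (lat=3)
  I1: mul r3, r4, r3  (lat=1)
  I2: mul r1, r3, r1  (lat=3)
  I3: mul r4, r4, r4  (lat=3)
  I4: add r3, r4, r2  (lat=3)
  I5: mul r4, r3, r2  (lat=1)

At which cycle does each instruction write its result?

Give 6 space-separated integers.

Answer: 4 5 8 7 10 11

Derivation:
I0 add r4: issue@1 deps=(None,None) exec_start@1 write@4
I1 mul r3: issue@2 deps=(0,None) exec_start@4 write@5
I2 mul r1: issue@3 deps=(1,None) exec_start@5 write@8
I3 mul r4: issue@4 deps=(0,0) exec_start@4 write@7
I4 add r3: issue@5 deps=(3,None) exec_start@7 write@10
I5 mul r4: issue@6 deps=(4,None) exec_start@10 write@11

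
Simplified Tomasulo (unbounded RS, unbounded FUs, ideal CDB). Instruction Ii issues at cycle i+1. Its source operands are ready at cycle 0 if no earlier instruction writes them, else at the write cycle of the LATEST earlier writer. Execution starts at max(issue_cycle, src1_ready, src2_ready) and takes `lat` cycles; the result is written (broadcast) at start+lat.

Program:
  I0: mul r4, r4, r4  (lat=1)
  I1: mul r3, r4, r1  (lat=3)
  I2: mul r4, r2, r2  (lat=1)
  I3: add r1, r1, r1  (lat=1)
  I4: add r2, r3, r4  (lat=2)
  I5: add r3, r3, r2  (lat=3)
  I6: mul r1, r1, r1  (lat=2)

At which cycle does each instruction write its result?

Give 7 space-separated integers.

Answer: 2 5 4 5 7 10 9

Derivation:
I0 mul r4: issue@1 deps=(None,None) exec_start@1 write@2
I1 mul r3: issue@2 deps=(0,None) exec_start@2 write@5
I2 mul r4: issue@3 deps=(None,None) exec_start@3 write@4
I3 add r1: issue@4 deps=(None,None) exec_start@4 write@5
I4 add r2: issue@5 deps=(1,2) exec_start@5 write@7
I5 add r3: issue@6 deps=(1,4) exec_start@7 write@10
I6 mul r1: issue@7 deps=(3,3) exec_start@7 write@9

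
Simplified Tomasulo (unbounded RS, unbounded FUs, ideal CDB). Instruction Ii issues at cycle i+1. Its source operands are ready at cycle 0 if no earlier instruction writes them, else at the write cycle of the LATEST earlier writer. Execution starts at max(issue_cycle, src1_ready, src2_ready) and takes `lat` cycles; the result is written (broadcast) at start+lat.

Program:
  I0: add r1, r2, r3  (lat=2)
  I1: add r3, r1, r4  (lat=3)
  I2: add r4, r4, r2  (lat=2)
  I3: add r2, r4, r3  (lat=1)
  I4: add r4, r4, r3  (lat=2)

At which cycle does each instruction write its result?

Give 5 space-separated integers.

Answer: 3 6 5 7 8

Derivation:
I0 add r1: issue@1 deps=(None,None) exec_start@1 write@3
I1 add r3: issue@2 deps=(0,None) exec_start@3 write@6
I2 add r4: issue@3 deps=(None,None) exec_start@3 write@5
I3 add r2: issue@4 deps=(2,1) exec_start@6 write@7
I4 add r4: issue@5 deps=(2,1) exec_start@6 write@8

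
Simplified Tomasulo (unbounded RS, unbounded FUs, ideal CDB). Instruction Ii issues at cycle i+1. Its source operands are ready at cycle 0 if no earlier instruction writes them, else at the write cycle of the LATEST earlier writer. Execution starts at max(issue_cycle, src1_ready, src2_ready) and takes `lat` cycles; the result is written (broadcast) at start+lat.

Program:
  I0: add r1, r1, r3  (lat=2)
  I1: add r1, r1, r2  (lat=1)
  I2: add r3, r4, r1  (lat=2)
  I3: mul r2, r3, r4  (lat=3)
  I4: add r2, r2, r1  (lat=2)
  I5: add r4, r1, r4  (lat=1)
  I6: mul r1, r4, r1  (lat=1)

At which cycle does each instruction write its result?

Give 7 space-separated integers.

I0 add r1: issue@1 deps=(None,None) exec_start@1 write@3
I1 add r1: issue@2 deps=(0,None) exec_start@3 write@4
I2 add r3: issue@3 deps=(None,1) exec_start@4 write@6
I3 mul r2: issue@4 deps=(2,None) exec_start@6 write@9
I4 add r2: issue@5 deps=(3,1) exec_start@9 write@11
I5 add r4: issue@6 deps=(1,None) exec_start@6 write@7
I6 mul r1: issue@7 deps=(5,1) exec_start@7 write@8

Answer: 3 4 6 9 11 7 8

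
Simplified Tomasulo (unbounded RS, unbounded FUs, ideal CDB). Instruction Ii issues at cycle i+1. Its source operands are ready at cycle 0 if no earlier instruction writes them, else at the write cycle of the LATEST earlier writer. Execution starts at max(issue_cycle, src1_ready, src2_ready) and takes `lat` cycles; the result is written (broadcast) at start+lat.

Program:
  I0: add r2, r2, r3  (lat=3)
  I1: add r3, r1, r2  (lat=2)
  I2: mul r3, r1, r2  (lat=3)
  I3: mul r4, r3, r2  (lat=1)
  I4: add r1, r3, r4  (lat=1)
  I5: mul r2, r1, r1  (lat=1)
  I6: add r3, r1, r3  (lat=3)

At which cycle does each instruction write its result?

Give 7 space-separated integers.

Answer: 4 6 7 8 9 10 12

Derivation:
I0 add r2: issue@1 deps=(None,None) exec_start@1 write@4
I1 add r3: issue@2 deps=(None,0) exec_start@4 write@6
I2 mul r3: issue@3 deps=(None,0) exec_start@4 write@7
I3 mul r4: issue@4 deps=(2,0) exec_start@7 write@8
I4 add r1: issue@5 deps=(2,3) exec_start@8 write@9
I5 mul r2: issue@6 deps=(4,4) exec_start@9 write@10
I6 add r3: issue@7 deps=(4,2) exec_start@9 write@12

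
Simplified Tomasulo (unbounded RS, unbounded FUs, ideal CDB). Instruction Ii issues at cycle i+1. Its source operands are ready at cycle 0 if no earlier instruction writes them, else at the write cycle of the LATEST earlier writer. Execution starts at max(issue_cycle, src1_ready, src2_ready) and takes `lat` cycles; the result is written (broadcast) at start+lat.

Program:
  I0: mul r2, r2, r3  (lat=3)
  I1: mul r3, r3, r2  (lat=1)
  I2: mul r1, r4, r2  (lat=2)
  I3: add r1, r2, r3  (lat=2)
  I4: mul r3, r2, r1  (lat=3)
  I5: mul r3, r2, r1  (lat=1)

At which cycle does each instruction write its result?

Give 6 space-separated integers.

I0 mul r2: issue@1 deps=(None,None) exec_start@1 write@4
I1 mul r3: issue@2 deps=(None,0) exec_start@4 write@5
I2 mul r1: issue@3 deps=(None,0) exec_start@4 write@6
I3 add r1: issue@4 deps=(0,1) exec_start@5 write@7
I4 mul r3: issue@5 deps=(0,3) exec_start@7 write@10
I5 mul r3: issue@6 deps=(0,3) exec_start@7 write@8

Answer: 4 5 6 7 10 8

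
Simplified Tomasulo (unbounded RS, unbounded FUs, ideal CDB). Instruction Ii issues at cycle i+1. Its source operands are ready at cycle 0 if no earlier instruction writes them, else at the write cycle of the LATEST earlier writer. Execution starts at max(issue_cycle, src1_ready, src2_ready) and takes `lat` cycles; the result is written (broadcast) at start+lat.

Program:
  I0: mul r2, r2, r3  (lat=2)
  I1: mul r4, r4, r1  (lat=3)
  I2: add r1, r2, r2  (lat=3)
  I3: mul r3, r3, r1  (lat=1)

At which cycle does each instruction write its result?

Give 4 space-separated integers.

Answer: 3 5 6 7

Derivation:
I0 mul r2: issue@1 deps=(None,None) exec_start@1 write@3
I1 mul r4: issue@2 deps=(None,None) exec_start@2 write@5
I2 add r1: issue@3 deps=(0,0) exec_start@3 write@6
I3 mul r3: issue@4 deps=(None,2) exec_start@6 write@7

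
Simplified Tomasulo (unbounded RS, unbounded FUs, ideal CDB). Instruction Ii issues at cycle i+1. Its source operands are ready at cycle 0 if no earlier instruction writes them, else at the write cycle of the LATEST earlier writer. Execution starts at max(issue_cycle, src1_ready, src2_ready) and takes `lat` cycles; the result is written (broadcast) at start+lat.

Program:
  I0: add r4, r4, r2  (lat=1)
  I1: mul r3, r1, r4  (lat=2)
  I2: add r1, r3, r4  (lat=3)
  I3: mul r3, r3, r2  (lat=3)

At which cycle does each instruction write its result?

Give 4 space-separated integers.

Answer: 2 4 7 7

Derivation:
I0 add r4: issue@1 deps=(None,None) exec_start@1 write@2
I1 mul r3: issue@2 deps=(None,0) exec_start@2 write@4
I2 add r1: issue@3 deps=(1,0) exec_start@4 write@7
I3 mul r3: issue@4 deps=(1,None) exec_start@4 write@7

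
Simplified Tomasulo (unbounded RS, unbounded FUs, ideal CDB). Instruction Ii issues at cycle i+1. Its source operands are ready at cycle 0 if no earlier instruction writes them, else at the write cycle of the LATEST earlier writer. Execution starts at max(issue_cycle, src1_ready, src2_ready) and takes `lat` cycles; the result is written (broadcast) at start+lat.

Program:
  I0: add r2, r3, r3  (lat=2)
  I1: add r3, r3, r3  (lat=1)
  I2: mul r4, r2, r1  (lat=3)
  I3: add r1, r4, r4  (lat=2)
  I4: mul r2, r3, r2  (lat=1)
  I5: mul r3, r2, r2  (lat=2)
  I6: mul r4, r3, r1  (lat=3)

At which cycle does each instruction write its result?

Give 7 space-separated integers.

I0 add r2: issue@1 deps=(None,None) exec_start@1 write@3
I1 add r3: issue@2 deps=(None,None) exec_start@2 write@3
I2 mul r4: issue@3 deps=(0,None) exec_start@3 write@6
I3 add r1: issue@4 deps=(2,2) exec_start@6 write@8
I4 mul r2: issue@5 deps=(1,0) exec_start@5 write@6
I5 mul r3: issue@6 deps=(4,4) exec_start@6 write@8
I6 mul r4: issue@7 deps=(5,3) exec_start@8 write@11

Answer: 3 3 6 8 6 8 11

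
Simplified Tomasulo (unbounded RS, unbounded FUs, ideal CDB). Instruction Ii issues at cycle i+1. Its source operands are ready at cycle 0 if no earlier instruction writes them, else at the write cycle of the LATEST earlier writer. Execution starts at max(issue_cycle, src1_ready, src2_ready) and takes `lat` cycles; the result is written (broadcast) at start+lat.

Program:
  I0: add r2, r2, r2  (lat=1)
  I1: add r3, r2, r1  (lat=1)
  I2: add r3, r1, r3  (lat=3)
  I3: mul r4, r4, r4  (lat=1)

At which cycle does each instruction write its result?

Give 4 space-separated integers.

Answer: 2 3 6 5

Derivation:
I0 add r2: issue@1 deps=(None,None) exec_start@1 write@2
I1 add r3: issue@2 deps=(0,None) exec_start@2 write@3
I2 add r3: issue@3 deps=(None,1) exec_start@3 write@6
I3 mul r4: issue@4 deps=(None,None) exec_start@4 write@5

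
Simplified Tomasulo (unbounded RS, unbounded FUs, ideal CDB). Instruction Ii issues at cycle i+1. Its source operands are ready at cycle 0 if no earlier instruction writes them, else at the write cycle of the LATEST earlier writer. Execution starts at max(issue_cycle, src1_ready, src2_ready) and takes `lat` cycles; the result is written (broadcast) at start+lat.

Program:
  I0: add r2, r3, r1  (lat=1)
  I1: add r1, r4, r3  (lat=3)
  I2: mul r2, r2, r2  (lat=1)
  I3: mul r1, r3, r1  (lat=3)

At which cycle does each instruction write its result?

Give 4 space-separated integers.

I0 add r2: issue@1 deps=(None,None) exec_start@1 write@2
I1 add r1: issue@2 deps=(None,None) exec_start@2 write@5
I2 mul r2: issue@3 deps=(0,0) exec_start@3 write@4
I3 mul r1: issue@4 deps=(None,1) exec_start@5 write@8

Answer: 2 5 4 8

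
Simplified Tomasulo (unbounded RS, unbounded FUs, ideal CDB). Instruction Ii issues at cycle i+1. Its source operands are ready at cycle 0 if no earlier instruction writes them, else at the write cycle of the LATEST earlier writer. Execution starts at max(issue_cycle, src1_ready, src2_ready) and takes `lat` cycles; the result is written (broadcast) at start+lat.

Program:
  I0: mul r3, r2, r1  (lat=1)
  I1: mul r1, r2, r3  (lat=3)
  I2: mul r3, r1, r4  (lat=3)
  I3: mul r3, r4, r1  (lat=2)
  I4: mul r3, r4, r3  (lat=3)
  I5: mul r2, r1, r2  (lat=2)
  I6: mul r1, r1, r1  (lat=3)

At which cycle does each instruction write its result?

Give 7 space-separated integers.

I0 mul r3: issue@1 deps=(None,None) exec_start@1 write@2
I1 mul r1: issue@2 deps=(None,0) exec_start@2 write@5
I2 mul r3: issue@3 deps=(1,None) exec_start@5 write@8
I3 mul r3: issue@4 deps=(None,1) exec_start@5 write@7
I4 mul r3: issue@5 deps=(None,3) exec_start@7 write@10
I5 mul r2: issue@6 deps=(1,None) exec_start@6 write@8
I6 mul r1: issue@7 deps=(1,1) exec_start@7 write@10

Answer: 2 5 8 7 10 8 10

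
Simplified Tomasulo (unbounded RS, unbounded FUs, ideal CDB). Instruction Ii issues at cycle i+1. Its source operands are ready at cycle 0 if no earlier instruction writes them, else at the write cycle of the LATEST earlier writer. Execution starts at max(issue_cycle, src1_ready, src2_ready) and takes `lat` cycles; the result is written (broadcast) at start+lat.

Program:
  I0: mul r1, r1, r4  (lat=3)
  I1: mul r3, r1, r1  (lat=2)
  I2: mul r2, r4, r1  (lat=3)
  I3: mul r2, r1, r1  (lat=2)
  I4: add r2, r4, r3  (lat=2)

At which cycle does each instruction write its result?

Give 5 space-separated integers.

Answer: 4 6 7 6 8

Derivation:
I0 mul r1: issue@1 deps=(None,None) exec_start@1 write@4
I1 mul r3: issue@2 deps=(0,0) exec_start@4 write@6
I2 mul r2: issue@3 deps=(None,0) exec_start@4 write@7
I3 mul r2: issue@4 deps=(0,0) exec_start@4 write@6
I4 add r2: issue@5 deps=(None,1) exec_start@6 write@8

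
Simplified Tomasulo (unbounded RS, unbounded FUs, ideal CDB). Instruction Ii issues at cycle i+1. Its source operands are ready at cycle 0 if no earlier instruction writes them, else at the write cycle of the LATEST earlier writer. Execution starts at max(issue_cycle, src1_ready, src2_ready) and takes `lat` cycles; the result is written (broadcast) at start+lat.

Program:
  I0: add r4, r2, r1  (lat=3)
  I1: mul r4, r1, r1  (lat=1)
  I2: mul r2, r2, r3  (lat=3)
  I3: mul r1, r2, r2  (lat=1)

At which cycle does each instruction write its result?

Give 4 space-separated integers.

I0 add r4: issue@1 deps=(None,None) exec_start@1 write@4
I1 mul r4: issue@2 deps=(None,None) exec_start@2 write@3
I2 mul r2: issue@3 deps=(None,None) exec_start@3 write@6
I3 mul r1: issue@4 deps=(2,2) exec_start@6 write@7

Answer: 4 3 6 7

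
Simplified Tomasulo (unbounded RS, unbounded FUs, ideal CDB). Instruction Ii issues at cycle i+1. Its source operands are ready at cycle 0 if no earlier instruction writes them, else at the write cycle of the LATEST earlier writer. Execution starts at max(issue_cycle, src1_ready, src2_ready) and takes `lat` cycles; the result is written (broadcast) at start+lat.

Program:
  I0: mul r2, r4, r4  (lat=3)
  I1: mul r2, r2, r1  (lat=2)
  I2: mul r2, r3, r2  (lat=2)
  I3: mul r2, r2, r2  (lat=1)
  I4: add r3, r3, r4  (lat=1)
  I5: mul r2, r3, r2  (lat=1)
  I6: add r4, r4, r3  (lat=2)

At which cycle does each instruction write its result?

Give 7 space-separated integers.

I0 mul r2: issue@1 deps=(None,None) exec_start@1 write@4
I1 mul r2: issue@2 deps=(0,None) exec_start@4 write@6
I2 mul r2: issue@3 deps=(None,1) exec_start@6 write@8
I3 mul r2: issue@4 deps=(2,2) exec_start@8 write@9
I4 add r3: issue@5 deps=(None,None) exec_start@5 write@6
I5 mul r2: issue@6 deps=(4,3) exec_start@9 write@10
I6 add r4: issue@7 deps=(None,4) exec_start@7 write@9

Answer: 4 6 8 9 6 10 9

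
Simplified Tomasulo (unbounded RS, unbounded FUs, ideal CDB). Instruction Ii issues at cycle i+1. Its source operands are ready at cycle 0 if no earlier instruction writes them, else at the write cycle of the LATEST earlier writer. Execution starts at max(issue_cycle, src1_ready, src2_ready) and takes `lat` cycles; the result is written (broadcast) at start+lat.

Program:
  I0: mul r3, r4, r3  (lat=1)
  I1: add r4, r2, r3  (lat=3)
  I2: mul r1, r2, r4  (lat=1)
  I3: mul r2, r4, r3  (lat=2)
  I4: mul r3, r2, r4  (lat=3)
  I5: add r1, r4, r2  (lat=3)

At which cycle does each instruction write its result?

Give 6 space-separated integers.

Answer: 2 5 6 7 10 10

Derivation:
I0 mul r3: issue@1 deps=(None,None) exec_start@1 write@2
I1 add r4: issue@2 deps=(None,0) exec_start@2 write@5
I2 mul r1: issue@3 deps=(None,1) exec_start@5 write@6
I3 mul r2: issue@4 deps=(1,0) exec_start@5 write@7
I4 mul r3: issue@5 deps=(3,1) exec_start@7 write@10
I5 add r1: issue@6 deps=(1,3) exec_start@7 write@10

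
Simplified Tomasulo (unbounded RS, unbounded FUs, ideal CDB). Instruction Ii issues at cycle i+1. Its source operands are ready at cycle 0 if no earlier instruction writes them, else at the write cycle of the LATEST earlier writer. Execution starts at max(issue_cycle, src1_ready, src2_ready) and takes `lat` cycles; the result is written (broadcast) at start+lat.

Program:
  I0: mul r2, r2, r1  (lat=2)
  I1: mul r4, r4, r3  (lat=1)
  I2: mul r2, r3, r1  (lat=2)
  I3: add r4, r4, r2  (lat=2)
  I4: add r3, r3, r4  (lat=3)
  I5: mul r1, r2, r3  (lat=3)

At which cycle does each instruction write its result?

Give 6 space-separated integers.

Answer: 3 3 5 7 10 13

Derivation:
I0 mul r2: issue@1 deps=(None,None) exec_start@1 write@3
I1 mul r4: issue@2 deps=(None,None) exec_start@2 write@3
I2 mul r2: issue@3 deps=(None,None) exec_start@3 write@5
I3 add r4: issue@4 deps=(1,2) exec_start@5 write@7
I4 add r3: issue@5 deps=(None,3) exec_start@7 write@10
I5 mul r1: issue@6 deps=(2,4) exec_start@10 write@13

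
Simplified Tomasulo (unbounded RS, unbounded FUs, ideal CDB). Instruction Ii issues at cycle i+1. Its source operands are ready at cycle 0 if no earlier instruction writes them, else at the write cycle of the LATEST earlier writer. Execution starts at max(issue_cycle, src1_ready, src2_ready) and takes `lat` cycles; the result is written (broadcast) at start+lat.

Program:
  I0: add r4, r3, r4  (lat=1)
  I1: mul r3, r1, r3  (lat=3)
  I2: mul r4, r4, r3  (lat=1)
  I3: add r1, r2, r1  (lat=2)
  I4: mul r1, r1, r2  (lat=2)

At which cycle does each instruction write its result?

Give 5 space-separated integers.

I0 add r4: issue@1 deps=(None,None) exec_start@1 write@2
I1 mul r3: issue@2 deps=(None,None) exec_start@2 write@5
I2 mul r4: issue@3 deps=(0,1) exec_start@5 write@6
I3 add r1: issue@4 deps=(None,None) exec_start@4 write@6
I4 mul r1: issue@5 deps=(3,None) exec_start@6 write@8

Answer: 2 5 6 6 8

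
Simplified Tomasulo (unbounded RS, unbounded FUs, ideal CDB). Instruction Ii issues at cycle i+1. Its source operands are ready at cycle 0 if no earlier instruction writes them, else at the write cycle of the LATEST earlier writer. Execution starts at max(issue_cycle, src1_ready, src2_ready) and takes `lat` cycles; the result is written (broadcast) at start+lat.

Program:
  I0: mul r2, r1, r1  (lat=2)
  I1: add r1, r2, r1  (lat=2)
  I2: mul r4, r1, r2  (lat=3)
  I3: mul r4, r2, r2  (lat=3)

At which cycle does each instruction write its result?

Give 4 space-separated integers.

I0 mul r2: issue@1 deps=(None,None) exec_start@1 write@3
I1 add r1: issue@2 deps=(0,None) exec_start@3 write@5
I2 mul r4: issue@3 deps=(1,0) exec_start@5 write@8
I3 mul r4: issue@4 deps=(0,0) exec_start@4 write@7

Answer: 3 5 8 7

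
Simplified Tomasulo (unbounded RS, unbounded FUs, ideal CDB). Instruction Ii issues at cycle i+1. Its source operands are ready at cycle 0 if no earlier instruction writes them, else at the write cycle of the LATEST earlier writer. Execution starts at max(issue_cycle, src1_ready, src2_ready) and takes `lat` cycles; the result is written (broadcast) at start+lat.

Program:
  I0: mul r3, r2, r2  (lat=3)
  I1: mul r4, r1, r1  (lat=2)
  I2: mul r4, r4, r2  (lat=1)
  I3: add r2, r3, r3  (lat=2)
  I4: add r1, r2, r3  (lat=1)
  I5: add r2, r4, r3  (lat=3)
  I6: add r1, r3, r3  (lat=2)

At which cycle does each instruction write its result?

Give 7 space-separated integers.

I0 mul r3: issue@1 deps=(None,None) exec_start@1 write@4
I1 mul r4: issue@2 deps=(None,None) exec_start@2 write@4
I2 mul r4: issue@3 deps=(1,None) exec_start@4 write@5
I3 add r2: issue@4 deps=(0,0) exec_start@4 write@6
I4 add r1: issue@5 deps=(3,0) exec_start@6 write@7
I5 add r2: issue@6 deps=(2,0) exec_start@6 write@9
I6 add r1: issue@7 deps=(0,0) exec_start@7 write@9

Answer: 4 4 5 6 7 9 9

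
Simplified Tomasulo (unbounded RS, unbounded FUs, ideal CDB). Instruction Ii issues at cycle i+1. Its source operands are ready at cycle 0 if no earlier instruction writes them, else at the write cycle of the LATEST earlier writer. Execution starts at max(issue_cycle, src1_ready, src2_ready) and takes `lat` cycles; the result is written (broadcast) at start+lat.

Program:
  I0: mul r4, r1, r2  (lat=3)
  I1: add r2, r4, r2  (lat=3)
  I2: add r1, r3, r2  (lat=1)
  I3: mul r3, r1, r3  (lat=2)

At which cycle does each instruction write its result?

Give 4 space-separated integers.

Answer: 4 7 8 10

Derivation:
I0 mul r4: issue@1 deps=(None,None) exec_start@1 write@4
I1 add r2: issue@2 deps=(0,None) exec_start@4 write@7
I2 add r1: issue@3 deps=(None,1) exec_start@7 write@8
I3 mul r3: issue@4 deps=(2,None) exec_start@8 write@10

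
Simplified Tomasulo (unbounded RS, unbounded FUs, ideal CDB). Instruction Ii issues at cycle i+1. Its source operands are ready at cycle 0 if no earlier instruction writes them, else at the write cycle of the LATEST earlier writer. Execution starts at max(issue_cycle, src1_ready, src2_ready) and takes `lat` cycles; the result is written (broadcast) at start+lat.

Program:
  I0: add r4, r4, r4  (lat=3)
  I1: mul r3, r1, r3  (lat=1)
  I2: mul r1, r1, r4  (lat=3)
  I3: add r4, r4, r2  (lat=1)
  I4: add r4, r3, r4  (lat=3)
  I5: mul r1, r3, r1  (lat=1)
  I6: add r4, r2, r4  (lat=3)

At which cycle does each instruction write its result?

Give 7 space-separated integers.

I0 add r4: issue@1 deps=(None,None) exec_start@1 write@4
I1 mul r3: issue@2 deps=(None,None) exec_start@2 write@3
I2 mul r1: issue@3 deps=(None,0) exec_start@4 write@7
I3 add r4: issue@4 deps=(0,None) exec_start@4 write@5
I4 add r4: issue@5 deps=(1,3) exec_start@5 write@8
I5 mul r1: issue@6 deps=(1,2) exec_start@7 write@8
I6 add r4: issue@7 deps=(None,4) exec_start@8 write@11

Answer: 4 3 7 5 8 8 11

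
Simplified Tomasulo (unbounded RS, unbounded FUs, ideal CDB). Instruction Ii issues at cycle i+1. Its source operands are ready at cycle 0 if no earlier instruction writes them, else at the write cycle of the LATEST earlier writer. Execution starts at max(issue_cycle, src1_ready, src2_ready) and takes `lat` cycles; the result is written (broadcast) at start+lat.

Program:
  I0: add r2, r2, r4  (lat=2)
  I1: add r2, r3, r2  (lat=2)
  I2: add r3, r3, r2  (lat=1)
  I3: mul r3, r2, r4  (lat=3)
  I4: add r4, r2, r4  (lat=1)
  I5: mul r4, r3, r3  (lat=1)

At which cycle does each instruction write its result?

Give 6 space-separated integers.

Answer: 3 5 6 8 6 9

Derivation:
I0 add r2: issue@1 deps=(None,None) exec_start@1 write@3
I1 add r2: issue@2 deps=(None,0) exec_start@3 write@5
I2 add r3: issue@3 deps=(None,1) exec_start@5 write@6
I3 mul r3: issue@4 deps=(1,None) exec_start@5 write@8
I4 add r4: issue@5 deps=(1,None) exec_start@5 write@6
I5 mul r4: issue@6 deps=(3,3) exec_start@8 write@9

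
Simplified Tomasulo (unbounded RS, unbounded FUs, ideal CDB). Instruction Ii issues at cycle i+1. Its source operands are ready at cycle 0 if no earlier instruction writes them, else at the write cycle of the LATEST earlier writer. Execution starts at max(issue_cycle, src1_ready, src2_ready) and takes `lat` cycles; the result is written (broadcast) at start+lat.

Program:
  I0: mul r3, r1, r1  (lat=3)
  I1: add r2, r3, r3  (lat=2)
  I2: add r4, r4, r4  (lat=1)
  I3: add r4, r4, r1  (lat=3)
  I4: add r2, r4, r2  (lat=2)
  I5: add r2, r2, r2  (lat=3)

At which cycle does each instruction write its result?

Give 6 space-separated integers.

I0 mul r3: issue@1 deps=(None,None) exec_start@1 write@4
I1 add r2: issue@2 deps=(0,0) exec_start@4 write@6
I2 add r4: issue@3 deps=(None,None) exec_start@3 write@4
I3 add r4: issue@4 deps=(2,None) exec_start@4 write@7
I4 add r2: issue@5 deps=(3,1) exec_start@7 write@9
I5 add r2: issue@6 deps=(4,4) exec_start@9 write@12

Answer: 4 6 4 7 9 12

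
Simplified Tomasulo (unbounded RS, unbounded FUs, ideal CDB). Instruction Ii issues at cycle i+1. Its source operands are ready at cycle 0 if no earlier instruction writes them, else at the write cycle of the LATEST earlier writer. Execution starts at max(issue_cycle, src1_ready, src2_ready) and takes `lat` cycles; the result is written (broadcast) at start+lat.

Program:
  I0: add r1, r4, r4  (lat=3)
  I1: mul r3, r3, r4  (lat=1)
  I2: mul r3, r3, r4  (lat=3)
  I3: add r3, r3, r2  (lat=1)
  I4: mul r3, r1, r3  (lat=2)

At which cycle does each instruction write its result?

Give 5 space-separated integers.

I0 add r1: issue@1 deps=(None,None) exec_start@1 write@4
I1 mul r3: issue@2 deps=(None,None) exec_start@2 write@3
I2 mul r3: issue@3 deps=(1,None) exec_start@3 write@6
I3 add r3: issue@4 deps=(2,None) exec_start@6 write@7
I4 mul r3: issue@5 deps=(0,3) exec_start@7 write@9

Answer: 4 3 6 7 9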